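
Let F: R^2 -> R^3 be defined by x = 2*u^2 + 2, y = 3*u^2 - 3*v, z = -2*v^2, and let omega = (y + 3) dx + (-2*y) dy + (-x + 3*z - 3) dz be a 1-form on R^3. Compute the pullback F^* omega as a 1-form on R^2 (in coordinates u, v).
F^* omega = (12*u*(-2*u^2 + 2*v + 1)) du + (8*u^2*v + 18*u^2 + 24*v^3 + 2*v) dv

Using F^*(f dg) = (f ∘ F) d(g ∘ F), substitute each coordinate x_i by F_i(u, v) in f_i, and replace dx_i by d F_i = (∂F_i/∂u) du + (∂F_i/∂v) dv.
  For the x component: f_1(F) = 3*u^2 - 3*v + 3; d F_1 = (4*u) du + (0) dv
  For the y component: f_2(F) = -6*u^2 + 6*v; d F_2 = (6*u) du + (-3) dv
  For the z component: f_3(F) = -2*u^2 - 6*v^2 - 5; d F_3 = (0) du + (-4*v) dv
Combining and collecting du, dv coefficients:
  coeff of du: 12*u*(-2*u^2 + 2*v + 1)
  coeff of dv: 8*u^2*v + 18*u^2 + 24*v^3 + 2*v
F^* omega = (12*u*(-2*u^2 + 2*v + 1)) du + (8*u^2*v + 18*u^2 + 24*v^3 + 2*v) dv.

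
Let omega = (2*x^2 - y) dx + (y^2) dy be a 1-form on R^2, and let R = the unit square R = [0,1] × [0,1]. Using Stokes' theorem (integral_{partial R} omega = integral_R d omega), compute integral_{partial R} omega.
integral_(partial R) omega = 1

Stokes: integral_partial_R omega = integral_R d omega with d omega = (∂Q/∂x - ∂P/∂y) dx ∧ dy.
  ∂Q/∂x = 0
  ∂P/∂y = -1
  integrand = ∂Q/∂x - ∂P/∂y = 1.
Integrating over R: integral_0^1 integral_0^1 (1) dx dy = 1.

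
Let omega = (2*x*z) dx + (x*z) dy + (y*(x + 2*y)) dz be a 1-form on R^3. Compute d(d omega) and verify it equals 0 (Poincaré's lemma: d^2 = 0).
d(d omega) = 0

Step 1: d omega = sum_{i<j} (∂f_j/∂x_i - ∂f_i/∂x_j) dx_i ∧ dx_j:
  coeff of dx ∧ dy: z
  coeff of dx ∧ dz: -2*x + y
  coeff of dy ∧ dz: 4*y
Step 2: Apply d again to each 2-form coefficient. The only possible 3-form in R^3 is dx ∧ dy ∧ dz, with coefficient
  ∂(coeff of dy∧dz)/∂x - ∂(coeff of dx∧dz)/∂y + ∂(coeff of dx∧dy)/∂z
  = ∂/∂x (4*y) - ∂/∂y (-2*x + y) + ∂/∂z (z).
Each of these terms simplifies to sums of mixed partials that cancel in pairs. The result is 0 (by equality of mixed partials for smooth functions — Schwarz / Clairaut).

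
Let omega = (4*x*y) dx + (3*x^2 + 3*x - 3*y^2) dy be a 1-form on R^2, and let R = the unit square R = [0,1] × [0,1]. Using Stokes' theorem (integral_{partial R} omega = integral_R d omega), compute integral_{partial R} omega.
integral_(partial R) omega = 4

Stokes: integral_partial_R omega = integral_R d omega with d omega = (∂Q/∂x - ∂P/∂y) dx ∧ dy.
  ∂Q/∂x = 6*x + 3
  ∂P/∂y = 4*x
  integrand = ∂Q/∂x - ∂P/∂y = 2*x + 3.
Integrating over R: integral_0^1 integral_0^1 (2*x + 3) dx dy = 4.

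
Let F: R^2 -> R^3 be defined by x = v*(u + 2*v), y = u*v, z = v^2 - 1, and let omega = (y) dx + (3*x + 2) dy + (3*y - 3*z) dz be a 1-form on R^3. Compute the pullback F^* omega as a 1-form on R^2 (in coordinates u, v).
F^* omega = (2*v*(2*u*v + 3*v^2 + 1)) du + (4*u^2*v + 16*u*v^2 + 2*u - 6*v^3 + 6*v) dv

Using F^*(f dg) = (f ∘ F) d(g ∘ F), substitute each coordinate x_i by F_i(u, v) in f_i, and replace dx_i by d F_i = (∂F_i/∂u) du + (∂F_i/∂v) dv.
  For the x component: f_1(F) = u*v; d F_1 = (v) du + (u + 4*v) dv
  For the y component: f_2(F) = 3*u*v + 6*v^2 + 2; d F_2 = (v) du + (u) dv
  For the z component: f_3(F) = 3*u*v - 3*v^2 + 3; d F_3 = (0) du + (2*v) dv
Combining and collecting du, dv coefficients:
  coeff of du: 2*v*(2*u*v + 3*v^2 + 1)
  coeff of dv: 4*u^2*v + 16*u*v^2 + 2*u - 6*v^3 + 6*v
F^* omega = (2*v*(2*u*v + 3*v^2 + 1)) du + (4*u^2*v + 16*u*v^2 + 2*u - 6*v^3 + 6*v) dv.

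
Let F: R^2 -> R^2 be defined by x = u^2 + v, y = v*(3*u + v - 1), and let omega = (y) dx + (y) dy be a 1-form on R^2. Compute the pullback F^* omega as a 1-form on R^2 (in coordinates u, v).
F^* omega = (v*(6*u^2 + 11*u*v - 2*u + 3*v^2 - 3*v)) du + (v*(9*u^2 + 9*u*v - 3*u + 2*v^2 - 2*v)) dv

Using F^*(f dg) = (f ∘ F) d(g ∘ F), substitute each coordinate x_i by F_i(u, v) in f_i, and replace dx_i by d F_i = (∂F_i/∂u) du + (∂F_i/∂v) dv.
  For the x component: f_1(F) = v*(3*u + v - 1); d F_1 = (2*u) du + (1) dv
  For the y component: f_2(F) = v*(3*u + v - 1); d F_2 = (3*v) du + (3*u + 2*v - 1) dv
Combining and collecting du, dv coefficients:
  coeff of du: v*(6*u^2 + 11*u*v - 2*u + 3*v^2 - 3*v)
  coeff of dv: v*(9*u^2 + 9*u*v - 3*u + 2*v^2 - 2*v)
F^* omega = (v*(6*u^2 + 11*u*v - 2*u + 3*v^2 - 3*v)) du + (v*(9*u^2 + 9*u*v - 3*u + 2*v^2 - 2*v)) dv.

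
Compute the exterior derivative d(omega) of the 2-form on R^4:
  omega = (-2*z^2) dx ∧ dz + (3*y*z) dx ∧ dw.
d(omega) = (-3*z) dx ∧ dy ∧ dw + (-3*y) dx ∧ dz ∧ dw

For a 2-form omega = sum_{i<j} g_{ij} dx_i ∧ dx_j, the exterior derivative is
  d(omega) = sum_{i<j} d(g_{ij}) ∧ dx_i ∧ dx_j = sum_{i<j, k} (∂g_{ij}/∂x_k) dx_k ∧ dx_i ∧ dx_j.
Expand each term, using dx_k ∧ dx_i ∧ dx_j = sgn(permutation) dx_{(a)} ∧ dx_{(b)} ∧ dx_{(c)} with (a < b < c) sorted:
  d(3*y*z) includes (∂/∂y)(3*y*z) dy = (3*z) dy, which multiplied by dx ∧ dw gives (-3*z) dx ∧ dy ∧ dw
  d(3*y*z) includes (∂/∂z)(3*y*z) dz = (3*y) dz, which multiplied by dx ∧ dw gives (-3*y) dx ∧ dz ∧ dw
Collecting like 3-forms: d(omega) = (-3*z) dx ∧ dy ∧ dw + (-3*y) dx ∧ dz ∧ dw.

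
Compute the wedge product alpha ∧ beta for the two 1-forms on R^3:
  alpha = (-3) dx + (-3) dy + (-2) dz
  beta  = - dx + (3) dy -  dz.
alpha ∧ beta = (-12) dx ∧ dy + (1) dx ∧ dz + (9) dy ∧ dz

Distribute the wedge, using dx_i ∧ dx_j = -dx_j ∧ dx_i and dx_i ∧ dx_i = 0. For each pair (i, j) with i < j, the coefficient of dx_i ∧ dx_j in alpha ∧ beta is (alpha_i * beta_j - alpha_j * beta_i). Collecting: alpha ∧ beta = (-12) dx ∧ dy + (1) dx ∧ dz + (9) dy ∧ dz.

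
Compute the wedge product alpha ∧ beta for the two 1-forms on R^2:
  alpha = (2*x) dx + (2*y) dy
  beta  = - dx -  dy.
alpha ∧ beta = (-2*x + 2*y) dx ∧ dy

Distribute the wedge, using dx_i ∧ dx_j = -dx_j ∧ dx_i and dx_i ∧ dx_i = 0. For each pair (i, j) with i < j, the coefficient of dx_i ∧ dx_j in alpha ∧ beta is (alpha_i * beta_j - alpha_j * beta_i). Collecting: alpha ∧ beta = (-2*x + 2*y) dx ∧ dy.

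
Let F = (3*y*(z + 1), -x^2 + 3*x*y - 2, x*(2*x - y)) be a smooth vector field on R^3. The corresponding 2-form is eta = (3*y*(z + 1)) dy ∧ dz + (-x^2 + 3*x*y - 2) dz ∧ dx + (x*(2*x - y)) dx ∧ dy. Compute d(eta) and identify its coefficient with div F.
d(eta) = (3*x) dx ∧ dy ∧ dz; div F = 3*x

For a 2-form in R^3 of the form above, applying d gives a 3-form with coefficient ∂P/∂x + ∂Q/∂y + ∂R/∂z:
  ∂P/∂x = 0
  ∂Q/∂y = 3*x
  ∂R/∂z = 0
Sum = 3*x, which is exactly div F.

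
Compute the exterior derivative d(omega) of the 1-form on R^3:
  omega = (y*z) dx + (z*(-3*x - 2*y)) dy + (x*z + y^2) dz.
d(omega) = (-4*z) dx ∧ dy + (-y + z) dx ∧ dz + (3*x + 4*y) dy ∧ dz

For a 1-form omega = sum_i f_i dx_i, the exterior derivative is
  d(omega) = sum_{i < j} (∂f_j/∂x_i - ∂f_i/∂x_j) dx_i ∧ dx_j.
  coefficient of dx ∧ dy: ∂f_2/∂x - ∂f_1/∂y = ∂(z*(-3*x - 2*y))/∂x - ∂(y*z)/∂y = -4*z
  coefficient of dx ∧ dz: ∂f_3/∂x - ∂f_1/∂z = ∂(x*z + y^2)/∂x - ∂(y*z)/∂z = -y + z
  coefficient of dy ∧ dz: ∂f_3/∂y - ∂f_2/∂z = ∂(x*z + y^2)/∂y - ∂(z*(-3*x - 2*y))/∂z = 3*x + 4*y
Assembling: d(omega) = (-4*z) dx ∧ dy + (-y + z) dx ∧ dz + (3*x + 4*y) dy ∧ dz.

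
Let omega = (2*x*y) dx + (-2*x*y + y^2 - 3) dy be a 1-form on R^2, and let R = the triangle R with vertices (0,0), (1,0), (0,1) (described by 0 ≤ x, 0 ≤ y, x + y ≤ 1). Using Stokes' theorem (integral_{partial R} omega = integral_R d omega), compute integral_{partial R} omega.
integral_(partial R) omega = -2/3

Stokes: integral_partial_R omega = integral_R d omega with d omega = (∂Q/∂x - ∂P/∂y) dx ∧ dy.
  ∂Q/∂x = -2*y
  ∂P/∂y = 2*x
  integrand = ∂Q/∂x - ∂P/∂y = -2*x - 2*y.
Integrating over R: integral_0^1 integral_0^{1-x} (-2*x - 2*y) dy dx = -2/3.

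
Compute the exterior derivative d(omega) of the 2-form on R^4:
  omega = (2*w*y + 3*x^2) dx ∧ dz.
d(omega) = (-2*w) dx ∧ dy ∧ dz + (2*y) dx ∧ dz ∧ dw

For a 2-form omega = sum_{i<j} g_{ij} dx_i ∧ dx_j, the exterior derivative is
  d(omega) = sum_{i<j} d(g_{ij}) ∧ dx_i ∧ dx_j = sum_{i<j, k} (∂g_{ij}/∂x_k) dx_k ∧ dx_i ∧ dx_j.
Expand each term, using dx_k ∧ dx_i ∧ dx_j = sgn(permutation) dx_{(a)} ∧ dx_{(b)} ∧ dx_{(c)} with (a < b < c) sorted:
  d(2*w*y + 3*x^2) includes (∂/∂y)(2*w*y + 3*x^2) dy = (2*w) dy, which multiplied by dx ∧ dz gives (-2*w) dx ∧ dy ∧ dz
  d(2*w*y + 3*x^2) includes (∂/∂w)(2*w*y + 3*x^2) dw = (2*y) dw, which multiplied by dx ∧ dz gives (2*y) dx ∧ dz ∧ dw
Collecting like 3-forms: d(omega) = (-2*w) dx ∧ dy ∧ dz + (2*y) dx ∧ dz ∧ dw.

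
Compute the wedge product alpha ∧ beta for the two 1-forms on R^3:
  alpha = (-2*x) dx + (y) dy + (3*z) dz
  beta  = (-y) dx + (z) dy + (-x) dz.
alpha ∧ beta = (-2*x*z + y^2) dx ∧ dy + (2*x^2 + 3*y*z) dx ∧ dz + (-x*y - 3*z^2) dy ∧ dz

Distribute the wedge, using dx_i ∧ dx_j = -dx_j ∧ dx_i and dx_i ∧ dx_i = 0. For each pair (i, j) with i < j, the coefficient of dx_i ∧ dx_j in alpha ∧ beta is (alpha_i * beta_j - alpha_j * beta_i). Collecting: alpha ∧ beta = (-2*x*z + y^2) dx ∧ dy + (2*x^2 + 3*y*z) dx ∧ dz + (-x*y - 3*z^2) dy ∧ dz.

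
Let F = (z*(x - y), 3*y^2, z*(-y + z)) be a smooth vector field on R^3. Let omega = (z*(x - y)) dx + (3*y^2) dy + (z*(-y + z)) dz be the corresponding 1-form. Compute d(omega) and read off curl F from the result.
d(omega) = (-z) dy ∧ dz + (x - y) dz ∧ dx + (z) dx ∧ dy; curl F = (-z, x - y, z)

d omega = sum_{i<j} (∂f_j/∂x_i - ∂f_i/∂x_j) dx_i ∧ dx_j. Under the identification (dy ∧ dz, dz ∧ dx, dx ∧ dy) ↔ (e_x, e_y, e_z), the coefficients are exactly the components of curl F. Compute:
  ∂R/∂y - ∂Q/∂z = (-z) - (0) = -z
  ∂P/∂z - ∂R/∂x = (x - y) - (0) = x - y
  ∂Q/∂x - ∂P/∂y = (0) - (-z) = z.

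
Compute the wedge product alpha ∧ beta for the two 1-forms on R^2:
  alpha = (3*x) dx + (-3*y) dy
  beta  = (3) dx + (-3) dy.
alpha ∧ beta = (-9*x + 9*y) dx ∧ dy

Distribute the wedge, using dx_i ∧ dx_j = -dx_j ∧ dx_i and dx_i ∧ dx_i = 0. For each pair (i, j) with i < j, the coefficient of dx_i ∧ dx_j in alpha ∧ beta is (alpha_i * beta_j - alpha_j * beta_i). Collecting: alpha ∧ beta = (-9*x + 9*y) dx ∧ dy.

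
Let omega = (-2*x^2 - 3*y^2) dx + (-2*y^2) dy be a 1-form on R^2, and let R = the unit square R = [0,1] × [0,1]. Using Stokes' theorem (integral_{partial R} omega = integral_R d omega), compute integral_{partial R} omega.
integral_(partial R) omega = 3

Stokes: integral_partial_R omega = integral_R d omega with d omega = (∂Q/∂x - ∂P/∂y) dx ∧ dy.
  ∂Q/∂x = 0
  ∂P/∂y = -6*y
  integrand = ∂Q/∂x - ∂P/∂y = 6*y.
Integrating over R: integral_0^1 integral_0^1 (6*y) dx dy = 3.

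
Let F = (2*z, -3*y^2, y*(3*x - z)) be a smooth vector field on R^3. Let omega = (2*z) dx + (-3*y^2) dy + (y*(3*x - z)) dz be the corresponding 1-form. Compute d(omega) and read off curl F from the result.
d(omega) = (3*x - z) dy ∧ dz + (2 - 3*y) dz ∧ dx + (0) dx ∧ dy; curl F = (3*x - z, 2 - 3*y, 0)

d omega = sum_{i<j} (∂f_j/∂x_i - ∂f_i/∂x_j) dx_i ∧ dx_j. Under the identification (dy ∧ dz, dz ∧ dx, dx ∧ dy) ↔ (e_x, e_y, e_z), the coefficients are exactly the components of curl F. Compute:
  ∂R/∂y - ∂Q/∂z = (3*x - z) - (0) = 3*x - z
  ∂P/∂z - ∂R/∂x = (2) - (3*y) = 2 - 3*y
  ∂Q/∂x - ∂P/∂y = (0) - (0) = 0.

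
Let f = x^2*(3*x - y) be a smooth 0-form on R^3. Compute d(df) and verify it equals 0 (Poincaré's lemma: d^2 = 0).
d(df) = 0

Step 1: df = sum_i (∂f/∂x_i) dx_i = (x*(9*x - 2*y)) dx + (-x^2) dy + (0) dz.
Step 2: Apply d again. Using the 1-form formula, the coefficient of dx ∧ dy in d(df) is ∂^2 f/∂x ∂y - ∂^2 f/∂y ∂x = (-2*x) - (-2*x) = 0 (equality of mixed partials for smooth f).
Similarly for dx ∧ dz and dy ∧ dz — all coefficients vanish. So d(df) = 0.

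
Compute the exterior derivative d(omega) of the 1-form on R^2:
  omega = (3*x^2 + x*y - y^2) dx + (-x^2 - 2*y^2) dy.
d(omega) = (-3*x + 2*y) dx ∧ dy

For a 1-form omega = sum_i f_i dx_i, the exterior derivative is
  d(omega) = sum_{i < j} (∂f_j/∂x_i - ∂f_i/∂x_j) dx_i ∧ dx_j.
  coefficient of dx ∧ dy: ∂f_2/∂x - ∂f_1/∂y = ∂(-x^2 - 2*y^2)/∂x - ∂(3*x^2 + x*y - y^2)/∂y = -3*x + 2*y
Assembling: d(omega) = (-3*x + 2*y) dx ∧ dy.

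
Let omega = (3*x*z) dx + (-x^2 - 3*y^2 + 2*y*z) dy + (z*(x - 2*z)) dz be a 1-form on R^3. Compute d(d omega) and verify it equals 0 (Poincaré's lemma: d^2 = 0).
d(d omega) = 0

Step 1: d omega = sum_{i<j} (∂f_j/∂x_i - ∂f_i/∂x_j) dx_i ∧ dx_j:
  coeff of dx ∧ dy: -2*x
  coeff of dx ∧ dz: -3*x + z
  coeff of dy ∧ dz: -2*y
Step 2: Apply d again to each 2-form coefficient. The only possible 3-form in R^3 is dx ∧ dy ∧ dz, with coefficient
  ∂(coeff of dy∧dz)/∂x - ∂(coeff of dx∧dz)/∂y + ∂(coeff of dx∧dy)/∂z
  = ∂/∂x (-2*y) - ∂/∂y (-3*x + z) + ∂/∂z (-2*x).
Each of these terms simplifies to sums of mixed partials that cancel in pairs. The result is 0 (by equality of mixed partials for smooth functions — Schwarz / Clairaut).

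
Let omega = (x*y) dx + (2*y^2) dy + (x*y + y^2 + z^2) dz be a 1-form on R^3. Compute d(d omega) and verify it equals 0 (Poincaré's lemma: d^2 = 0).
d(d omega) = 0

Step 1: d omega = sum_{i<j} (∂f_j/∂x_i - ∂f_i/∂x_j) dx_i ∧ dx_j:
  coeff of dx ∧ dy: -x
  coeff of dx ∧ dz: y
  coeff of dy ∧ dz: x + 2*y
Step 2: Apply d again to each 2-form coefficient. The only possible 3-form in R^3 is dx ∧ dy ∧ dz, with coefficient
  ∂(coeff of dy∧dz)/∂x - ∂(coeff of dx∧dz)/∂y + ∂(coeff of dx∧dy)/∂z
  = ∂/∂x (x + 2*y) - ∂/∂y (y) + ∂/∂z (-x).
Each of these terms simplifies to sums of mixed partials that cancel in pairs. The result is 0 (by equality of mixed partials for smooth functions — Schwarz / Clairaut).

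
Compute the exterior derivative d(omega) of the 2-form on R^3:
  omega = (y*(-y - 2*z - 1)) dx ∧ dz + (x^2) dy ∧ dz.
d(omega) = (2*x + 2*y + 2*z + 1) dx ∧ dy ∧ dz

For a 2-form omega = sum_{i<j} g_{ij} dx_i ∧ dx_j, the exterior derivative is
  d(omega) = sum_{i<j} d(g_{ij}) ∧ dx_i ∧ dx_j = sum_{i<j, k} (∂g_{ij}/∂x_k) dx_k ∧ dx_i ∧ dx_j.
Expand each term, using dx_k ∧ dx_i ∧ dx_j = sgn(permutation) dx_{(a)} ∧ dx_{(b)} ∧ dx_{(c)} with (a < b < c) sorted:
  d(y*(-y - 2*z - 1)) includes (∂/∂y)(y*(-y - 2*z - 1)) dy = (-2*y - 2*z - 1) dy, which multiplied by dx ∧ dz gives (2*y + 2*z + 1) dx ∧ dy ∧ dz
  d(x^2) includes (∂/∂x)(x^2) dx = (2*x) dx, which multiplied by dy ∧ dz gives (2*x) dx ∧ dy ∧ dz
Collecting like 3-forms: d(omega) = (2*x + 2*y + 2*z + 1) dx ∧ dy ∧ dz.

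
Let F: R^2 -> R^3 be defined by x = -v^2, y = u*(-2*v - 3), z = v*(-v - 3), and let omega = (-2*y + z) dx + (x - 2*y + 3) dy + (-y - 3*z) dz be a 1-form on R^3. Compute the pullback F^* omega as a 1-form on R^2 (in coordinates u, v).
F^* omega = (-8*u*v^2 - 24*u*v - 18*u + 2*v^3 + 3*v^2 - 6*v - 9) du + (-8*u^2*v - 12*u^2 - 10*u*v^2 - 24*u*v - 15*u - 4*v^3 - 21*v^2 - 27*v) dv

Using F^*(f dg) = (f ∘ F) d(g ∘ F), substitute each coordinate x_i by F_i(u, v) in f_i, and replace dx_i by d F_i = (∂F_i/∂u) du + (∂F_i/∂v) dv.
  For the x component: f_1(F) = 4*u*v + 6*u - v^2 - 3*v; d F_1 = (0) du + (-2*v) dv
  For the y component: f_2(F) = 4*u*v + 6*u - v^2 + 3; d F_2 = (-2*v - 3) du + (-2*u) dv
  For the z component: f_3(F) = 2*u*v + 3*u + 3*v^2 + 9*v; d F_3 = (0) du + (-2*v - 3) dv
Combining and collecting du, dv coefficients:
  coeff of du: -8*u*v^2 - 24*u*v - 18*u + 2*v^3 + 3*v^2 - 6*v - 9
  coeff of dv: -8*u^2*v - 12*u^2 - 10*u*v^2 - 24*u*v - 15*u - 4*v^3 - 21*v^2 - 27*v
F^* omega = (-8*u*v^2 - 24*u*v - 18*u + 2*v^3 + 3*v^2 - 6*v - 9) du + (-8*u^2*v - 12*u^2 - 10*u*v^2 - 24*u*v - 15*u - 4*v^3 - 21*v^2 - 27*v) dv.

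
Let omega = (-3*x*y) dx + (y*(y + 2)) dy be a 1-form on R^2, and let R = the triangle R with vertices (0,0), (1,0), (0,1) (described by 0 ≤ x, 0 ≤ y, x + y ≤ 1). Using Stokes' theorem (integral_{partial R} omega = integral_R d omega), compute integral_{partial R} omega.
integral_(partial R) omega = 1/2

Stokes: integral_partial_R omega = integral_R d omega with d omega = (∂Q/∂x - ∂P/∂y) dx ∧ dy.
  ∂Q/∂x = 0
  ∂P/∂y = -3*x
  integrand = ∂Q/∂x - ∂P/∂y = 3*x.
Integrating over R: integral_0^1 integral_0^{1-x} (3*x) dy dx = 1/2.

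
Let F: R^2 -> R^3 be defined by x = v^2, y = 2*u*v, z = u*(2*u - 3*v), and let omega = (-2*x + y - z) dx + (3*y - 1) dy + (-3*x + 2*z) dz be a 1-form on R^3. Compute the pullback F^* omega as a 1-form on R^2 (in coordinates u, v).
F^* omega = (16*u^3 - 36*u^2*v + 18*u*v^2 + 9*v^3 - 2*v) du + (-12*u^3 + 26*u^2*v + 19*u*v^2 - 2*u - 4*v^3) dv

Using F^*(f dg) = (f ∘ F) d(g ∘ F), substitute each coordinate x_i by F_i(u, v) in f_i, and replace dx_i by d F_i = (∂F_i/∂u) du + (∂F_i/∂v) dv.
  For the x component: f_1(F) = -2*u^2 + 5*u*v - 2*v^2; d F_1 = (0) du + (2*v) dv
  For the y component: f_2(F) = 6*u*v - 1; d F_2 = (2*v) du + (2*u) dv
  For the z component: f_3(F) = 4*u^2 - 6*u*v - 3*v^2; d F_3 = (4*u - 3*v) du + (-3*u) dv
Combining and collecting du, dv coefficients:
  coeff of du: 16*u^3 - 36*u^2*v + 18*u*v^2 + 9*v^3 - 2*v
  coeff of dv: -12*u^3 + 26*u^2*v + 19*u*v^2 - 2*u - 4*v^3
F^* omega = (16*u^3 - 36*u^2*v + 18*u*v^2 + 9*v^3 - 2*v) du + (-12*u^3 + 26*u^2*v + 19*u*v^2 - 2*u - 4*v^3) dv.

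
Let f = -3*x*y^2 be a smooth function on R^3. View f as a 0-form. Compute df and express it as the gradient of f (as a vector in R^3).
df = (-3*y^2) dx + (-6*x*y) dy + (0) dz; grad f = (-3*y^2, -6*x*y, 0)

For a 0-form f, d f = (∂f/∂x) dx + (∂f/∂y) dy + (∂f/∂z) dz. The components of the vector representation are exactly the entries of grad f in Cartesian coordinates:
  ∂f/∂x = -3*y^2
  ∂f/∂y = -6*x*y
  ∂f/∂z = 0.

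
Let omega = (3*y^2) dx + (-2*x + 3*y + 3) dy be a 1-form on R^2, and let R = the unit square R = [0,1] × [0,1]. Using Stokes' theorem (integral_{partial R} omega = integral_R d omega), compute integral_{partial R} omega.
integral_(partial R) omega = -5

Stokes: integral_partial_R omega = integral_R d omega with d omega = (∂Q/∂x - ∂P/∂y) dx ∧ dy.
  ∂Q/∂x = -2
  ∂P/∂y = 6*y
  integrand = ∂Q/∂x - ∂P/∂y = -6*y - 2.
Integrating over R: integral_0^1 integral_0^1 (-6*y - 2) dx dy = -5.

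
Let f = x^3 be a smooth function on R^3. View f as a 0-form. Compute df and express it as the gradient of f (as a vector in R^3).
df = (3*x^2) dx + (0) dy + (0) dz; grad f = (3*x^2, 0, 0)

For a 0-form f, d f = (∂f/∂x) dx + (∂f/∂y) dy + (∂f/∂z) dz. The components of the vector representation are exactly the entries of grad f in Cartesian coordinates:
  ∂f/∂x = 3*x^2
  ∂f/∂y = 0
  ∂f/∂z = 0.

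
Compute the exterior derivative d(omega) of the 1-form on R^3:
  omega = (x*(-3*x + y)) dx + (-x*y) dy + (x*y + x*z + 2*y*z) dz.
d(omega) = (-x - y) dx ∧ dy + (y + z) dx ∧ dz + (x + 2*z) dy ∧ dz

For a 1-form omega = sum_i f_i dx_i, the exterior derivative is
  d(omega) = sum_{i < j} (∂f_j/∂x_i - ∂f_i/∂x_j) dx_i ∧ dx_j.
  coefficient of dx ∧ dy: ∂f_2/∂x - ∂f_1/∂y = ∂(-x*y)/∂x - ∂(x*(-3*x + y))/∂y = -x - y
  coefficient of dx ∧ dz: ∂f_3/∂x - ∂f_1/∂z = ∂(x*y + x*z + 2*y*z)/∂x - ∂(x*(-3*x + y))/∂z = y + z
  coefficient of dy ∧ dz: ∂f_3/∂y - ∂f_2/∂z = ∂(x*y + x*z + 2*y*z)/∂y - ∂(-x*y)/∂z = x + 2*z
Assembling: d(omega) = (-x - y) dx ∧ dy + (y + z) dx ∧ dz + (x + 2*z) dy ∧ dz.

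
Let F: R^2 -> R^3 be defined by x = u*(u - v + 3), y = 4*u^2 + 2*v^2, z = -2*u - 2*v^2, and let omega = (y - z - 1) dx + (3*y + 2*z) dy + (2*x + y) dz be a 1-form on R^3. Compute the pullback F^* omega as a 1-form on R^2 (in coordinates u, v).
F^* omega = (104*u^3 - 4*u^2*v - 28*u^2 + 24*u*v^2 + 2*u*v - 8*u - 4*v^3 + 8*v^2 + v - 3) du + (u*(-4*u^2 + 24*u*v - 2*u + 4*v^2 - 40*v + 1)) dv

Using F^*(f dg) = (f ∘ F) d(g ∘ F), substitute each coordinate x_i by F_i(u, v) in f_i, and replace dx_i by d F_i = (∂F_i/∂u) du + (∂F_i/∂v) dv.
  For the x component: f_1(F) = 4*u^2 + 2*u + 4*v^2 - 1; d F_1 = (2*u - v + 3) du + (-u) dv
  For the y component: f_2(F) = 12*u^2 - 4*u + 2*v^2; d F_2 = (8*u) du + (4*v) dv
  For the z component: f_3(F) = 6*u^2 - 2*u*v + 6*u + 2*v^2; d F_3 = (-2) du + (-4*v) dv
Combining and collecting du, dv coefficients:
  coeff of du: 104*u^3 - 4*u^2*v - 28*u^2 + 24*u*v^2 + 2*u*v - 8*u - 4*v^3 + 8*v^2 + v - 3
  coeff of dv: u*(-4*u^2 + 24*u*v - 2*u + 4*v^2 - 40*v + 1)
F^* omega = (104*u^3 - 4*u^2*v - 28*u^2 + 24*u*v^2 + 2*u*v - 8*u - 4*v^3 + 8*v^2 + v - 3) du + (u*(-4*u^2 + 24*u*v - 2*u + 4*v^2 - 40*v + 1)) dv.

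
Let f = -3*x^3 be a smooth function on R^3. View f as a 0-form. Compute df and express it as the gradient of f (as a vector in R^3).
df = (-9*x^2) dx + (0) dy + (0) dz; grad f = (-9*x^2, 0, 0)

For a 0-form f, d f = (∂f/∂x) dx + (∂f/∂y) dy + (∂f/∂z) dz. The components of the vector representation are exactly the entries of grad f in Cartesian coordinates:
  ∂f/∂x = -9*x^2
  ∂f/∂y = 0
  ∂f/∂z = 0.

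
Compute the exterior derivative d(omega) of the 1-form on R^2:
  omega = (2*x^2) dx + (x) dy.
d(omega) = (1) dx ∧ dy

For a 1-form omega = sum_i f_i dx_i, the exterior derivative is
  d(omega) = sum_{i < j} (∂f_j/∂x_i - ∂f_i/∂x_j) dx_i ∧ dx_j.
  coefficient of dx ∧ dy: ∂f_2/∂x - ∂f_1/∂y = ∂(x)/∂x - ∂(2*x^2)/∂y = 1
Assembling: d(omega) = (1) dx ∧ dy.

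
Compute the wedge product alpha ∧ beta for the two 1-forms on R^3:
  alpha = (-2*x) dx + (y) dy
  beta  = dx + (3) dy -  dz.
alpha ∧ beta = (-6*x - y) dx ∧ dy + (2*x) dx ∧ dz + (-y) dy ∧ dz

Distribute the wedge, using dx_i ∧ dx_j = -dx_j ∧ dx_i and dx_i ∧ dx_i = 0. For each pair (i, j) with i < j, the coefficient of dx_i ∧ dx_j in alpha ∧ beta is (alpha_i * beta_j - alpha_j * beta_i). Collecting: alpha ∧ beta = (-6*x - y) dx ∧ dy + (2*x) dx ∧ dz + (-y) dy ∧ dz.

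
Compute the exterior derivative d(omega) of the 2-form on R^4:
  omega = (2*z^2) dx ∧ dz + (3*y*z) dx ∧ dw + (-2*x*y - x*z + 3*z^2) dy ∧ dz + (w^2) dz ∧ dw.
d(omega) = (-3*z) dx ∧ dy ∧ dw + (-3*y) dx ∧ dz ∧ dw + (-2*y - z) dx ∧ dy ∧ dz

For a 2-form omega = sum_{i<j} g_{ij} dx_i ∧ dx_j, the exterior derivative is
  d(omega) = sum_{i<j} d(g_{ij}) ∧ dx_i ∧ dx_j = sum_{i<j, k} (∂g_{ij}/∂x_k) dx_k ∧ dx_i ∧ dx_j.
Expand each term, using dx_k ∧ dx_i ∧ dx_j = sgn(permutation) dx_{(a)} ∧ dx_{(b)} ∧ dx_{(c)} with (a < b < c) sorted:
  d(3*y*z) includes (∂/∂y)(3*y*z) dy = (3*z) dy, which multiplied by dx ∧ dw gives (-3*z) dx ∧ dy ∧ dw
  d(3*y*z) includes (∂/∂z)(3*y*z) dz = (3*y) dz, which multiplied by dx ∧ dw gives (-3*y) dx ∧ dz ∧ dw
  d(-2*x*y - x*z + 3*z^2) includes (∂/∂x)(-2*x*y - x*z + 3*z^2) dx = (-2*y - z) dx, which multiplied by dy ∧ dz gives (-2*y - z) dx ∧ dy ∧ dz
Collecting like 3-forms: d(omega) = (-3*z) dx ∧ dy ∧ dw + (-3*y) dx ∧ dz ∧ dw + (-2*y - z) dx ∧ dy ∧ dz.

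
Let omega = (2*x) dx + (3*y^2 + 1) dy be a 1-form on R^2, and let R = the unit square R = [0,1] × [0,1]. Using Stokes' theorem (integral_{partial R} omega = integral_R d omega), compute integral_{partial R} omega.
integral_(partial R) omega = 0

Stokes: integral_partial_R omega = integral_R d omega with d omega = (∂Q/∂x - ∂P/∂y) dx ∧ dy.
  ∂Q/∂x = 0
  ∂P/∂y = 0
  integrand = ∂Q/∂x - ∂P/∂y = 0.
Integrating over R: integral_0^1 integral_0^1 (0) dx dy = 0.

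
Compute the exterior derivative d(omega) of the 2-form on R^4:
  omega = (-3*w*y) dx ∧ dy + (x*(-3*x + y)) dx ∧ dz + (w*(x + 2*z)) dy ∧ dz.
d(omega) = (-3*y) dx ∧ dy ∧ dw + (w - x) dx ∧ dy ∧ dz + (x + 2*z) dy ∧ dz ∧ dw

For a 2-form omega = sum_{i<j} g_{ij} dx_i ∧ dx_j, the exterior derivative is
  d(omega) = sum_{i<j} d(g_{ij}) ∧ dx_i ∧ dx_j = sum_{i<j, k} (∂g_{ij}/∂x_k) dx_k ∧ dx_i ∧ dx_j.
Expand each term, using dx_k ∧ dx_i ∧ dx_j = sgn(permutation) dx_{(a)} ∧ dx_{(b)} ∧ dx_{(c)} with (a < b < c) sorted:
  d(-3*w*y) includes (∂/∂w)(-3*w*y) dw = (-3*y) dw, which multiplied by dx ∧ dy gives (-3*y) dx ∧ dy ∧ dw
  d(x*(-3*x + y)) includes (∂/∂y)(x*(-3*x + y)) dy = (x) dy, which multiplied by dx ∧ dz gives (-x) dx ∧ dy ∧ dz
  d(w*(x + 2*z)) includes (∂/∂x)(w*(x + 2*z)) dx = (w) dx, which multiplied by dy ∧ dz gives (w) dx ∧ dy ∧ dz
  d(w*(x + 2*z)) includes (∂/∂w)(w*(x + 2*z)) dw = (x + 2*z) dw, which multiplied by dy ∧ dz gives (x + 2*z) dy ∧ dz ∧ dw
Collecting like 3-forms: d(omega) = (-3*y) dx ∧ dy ∧ dw + (w - x) dx ∧ dy ∧ dz + (x + 2*z) dy ∧ dz ∧ dw.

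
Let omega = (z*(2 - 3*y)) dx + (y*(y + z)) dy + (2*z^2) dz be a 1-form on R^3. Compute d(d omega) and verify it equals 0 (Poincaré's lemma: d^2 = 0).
d(d omega) = 0

Step 1: d omega = sum_{i<j} (∂f_j/∂x_i - ∂f_i/∂x_j) dx_i ∧ dx_j:
  coeff of dx ∧ dy: 3*z
  coeff of dx ∧ dz: 3*y - 2
  coeff of dy ∧ dz: -y
Step 2: Apply d again to each 2-form coefficient. The only possible 3-form in R^3 is dx ∧ dy ∧ dz, with coefficient
  ∂(coeff of dy∧dz)/∂x - ∂(coeff of dx∧dz)/∂y + ∂(coeff of dx∧dy)/∂z
  = ∂/∂x (-y) - ∂/∂y (3*y - 2) + ∂/∂z (3*z).
Each of these terms simplifies to sums of mixed partials that cancel in pairs. The result is 0 (by equality of mixed partials for smooth functions — Schwarz / Clairaut).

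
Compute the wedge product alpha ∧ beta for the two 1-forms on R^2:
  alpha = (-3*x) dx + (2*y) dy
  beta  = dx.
alpha ∧ beta = (-2*y) dx ∧ dy

Distribute the wedge, using dx_i ∧ dx_j = -dx_j ∧ dx_i and dx_i ∧ dx_i = 0. For each pair (i, j) with i < j, the coefficient of dx_i ∧ dx_j in alpha ∧ beta is (alpha_i * beta_j - alpha_j * beta_i). Collecting: alpha ∧ beta = (-2*y) dx ∧ dy.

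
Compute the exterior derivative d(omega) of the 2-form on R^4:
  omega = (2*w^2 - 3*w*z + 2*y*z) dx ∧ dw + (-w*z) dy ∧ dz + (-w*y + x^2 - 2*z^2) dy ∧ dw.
d(omega) = (2*x - 2*z) dx ∧ dy ∧ dw + (3*w - 2*y) dx ∧ dz ∧ dw + (3*z) dy ∧ dz ∧ dw

For a 2-form omega = sum_{i<j} g_{ij} dx_i ∧ dx_j, the exterior derivative is
  d(omega) = sum_{i<j} d(g_{ij}) ∧ dx_i ∧ dx_j = sum_{i<j, k} (∂g_{ij}/∂x_k) dx_k ∧ dx_i ∧ dx_j.
Expand each term, using dx_k ∧ dx_i ∧ dx_j = sgn(permutation) dx_{(a)} ∧ dx_{(b)} ∧ dx_{(c)} with (a < b < c) sorted:
  d(2*w^2 - 3*w*z + 2*y*z) includes (∂/∂y)(2*w^2 - 3*w*z + 2*y*z) dy = (2*z) dy, which multiplied by dx ∧ dw gives (-2*z) dx ∧ dy ∧ dw
  d(2*w^2 - 3*w*z + 2*y*z) includes (∂/∂z)(2*w^2 - 3*w*z + 2*y*z) dz = (-3*w + 2*y) dz, which multiplied by dx ∧ dw gives (3*w - 2*y) dx ∧ dz ∧ dw
  d(-w*z) includes (∂/∂w)(-w*z) dw = (-z) dw, which multiplied by dy ∧ dz gives (-z) dy ∧ dz ∧ dw
  d(-w*y + x^2 - 2*z^2) includes (∂/∂x)(-w*y + x^2 - 2*z^2) dx = (2*x) dx, which multiplied by dy ∧ dw gives (2*x) dx ∧ dy ∧ dw
  d(-w*y + x^2 - 2*z^2) includes (∂/∂z)(-w*y + x^2 - 2*z^2) dz = (-4*z) dz, which multiplied by dy ∧ dw gives (4*z) dy ∧ dz ∧ dw
Collecting like 3-forms: d(omega) = (2*x - 2*z) dx ∧ dy ∧ dw + (3*w - 2*y) dx ∧ dz ∧ dw + (3*z) dy ∧ dz ∧ dw.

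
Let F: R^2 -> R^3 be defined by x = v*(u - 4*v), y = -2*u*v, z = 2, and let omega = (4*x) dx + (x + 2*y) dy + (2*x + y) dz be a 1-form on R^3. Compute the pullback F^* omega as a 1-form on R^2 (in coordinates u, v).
F^* omega = (v^2*(10*u - 8*v)) du + (2*v*(5*u^2 - 20*u*v + 64*v^2)) dv

Using F^*(f dg) = (f ∘ F) d(g ∘ F), substitute each coordinate x_i by F_i(u, v) in f_i, and replace dx_i by d F_i = (∂F_i/∂u) du + (∂F_i/∂v) dv.
  For the x component: f_1(F) = 4*v*(u - 4*v); d F_1 = (v) du + (u - 8*v) dv
  For the y component: f_2(F) = v*(-3*u - 4*v); d F_2 = (-2*v) du + (-2*u) dv
  For the z component: f_3(F) = -8*v^2; d F_3 = (0) du + (0) dv
Combining and collecting du, dv coefficients:
  coeff of du: v^2*(10*u - 8*v)
  coeff of dv: 2*v*(5*u^2 - 20*u*v + 64*v^2)
F^* omega = (v^2*(10*u - 8*v)) du + (2*v*(5*u^2 - 20*u*v + 64*v^2)) dv.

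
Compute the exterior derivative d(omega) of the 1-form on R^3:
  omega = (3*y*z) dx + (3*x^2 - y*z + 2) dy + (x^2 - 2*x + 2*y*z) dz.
d(omega) = (6*x - 3*z) dx ∧ dy + (2*x - 3*y - 2) dx ∧ dz + (y + 2*z) dy ∧ dz

For a 1-form omega = sum_i f_i dx_i, the exterior derivative is
  d(omega) = sum_{i < j} (∂f_j/∂x_i - ∂f_i/∂x_j) dx_i ∧ dx_j.
  coefficient of dx ∧ dy: ∂f_2/∂x - ∂f_1/∂y = ∂(3*x^2 - y*z + 2)/∂x - ∂(3*y*z)/∂y = 6*x - 3*z
  coefficient of dx ∧ dz: ∂f_3/∂x - ∂f_1/∂z = ∂(x^2 - 2*x + 2*y*z)/∂x - ∂(3*y*z)/∂z = 2*x - 3*y - 2
  coefficient of dy ∧ dz: ∂f_3/∂y - ∂f_2/∂z = ∂(x^2 - 2*x + 2*y*z)/∂y - ∂(3*x^2 - y*z + 2)/∂z = y + 2*z
Assembling: d(omega) = (6*x - 3*z) dx ∧ dy + (2*x - 3*y - 2) dx ∧ dz + (y + 2*z) dy ∧ dz.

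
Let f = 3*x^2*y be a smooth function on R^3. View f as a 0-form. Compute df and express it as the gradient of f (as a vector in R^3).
df = (6*x*y) dx + (3*x^2) dy + (0) dz; grad f = (6*x*y, 3*x^2, 0)

For a 0-form f, d f = (∂f/∂x) dx + (∂f/∂y) dy + (∂f/∂z) dz. The components of the vector representation are exactly the entries of grad f in Cartesian coordinates:
  ∂f/∂x = 6*x*y
  ∂f/∂y = 3*x^2
  ∂f/∂z = 0.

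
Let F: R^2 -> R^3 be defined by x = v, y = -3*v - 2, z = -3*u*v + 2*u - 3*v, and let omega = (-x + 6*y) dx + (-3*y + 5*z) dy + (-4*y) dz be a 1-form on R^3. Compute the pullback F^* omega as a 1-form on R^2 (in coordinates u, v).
F^* omega = (16 - 36*v^2) du + (9*u*v - 54*u - 37*v - 54) dv

Using F^*(f dg) = (f ∘ F) d(g ∘ F), substitute each coordinate x_i by F_i(u, v) in f_i, and replace dx_i by d F_i = (∂F_i/∂u) du + (∂F_i/∂v) dv.
  For the x component: f_1(F) = -19*v - 12; d F_1 = (0) du + (1) dv
  For the y component: f_2(F) = -15*u*v + 10*u - 6*v + 6; d F_2 = (0) du + (-3) dv
  For the z component: f_3(F) = 12*v + 8; d F_3 = (2 - 3*v) du + (-3*u - 3) dv
Combining and collecting du, dv coefficients:
  coeff of du: 16 - 36*v^2
  coeff of dv: 9*u*v - 54*u - 37*v - 54
F^* omega = (16 - 36*v^2) du + (9*u*v - 54*u - 37*v - 54) dv.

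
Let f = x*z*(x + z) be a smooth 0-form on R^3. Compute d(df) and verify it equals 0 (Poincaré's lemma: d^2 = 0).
d(df) = 0

Step 1: df = sum_i (∂f/∂x_i) dx_i = (z*(2*x + z)) dx + (0) dy + (x*(x + 2*z)) dz.
Step 2: Apply d again. Using the 1-form formula, the coefficient of dx ∧ dy in d(df) is ∂^2 f/∂x ∂y - ∂^2 f/∂y ∂x = (0) - (0) = 0 (equality of mixed partials for smooth f).
Similarly for dx ∧ dz and dy ∧ dz — all coefficients vanish. So d(df) = 0.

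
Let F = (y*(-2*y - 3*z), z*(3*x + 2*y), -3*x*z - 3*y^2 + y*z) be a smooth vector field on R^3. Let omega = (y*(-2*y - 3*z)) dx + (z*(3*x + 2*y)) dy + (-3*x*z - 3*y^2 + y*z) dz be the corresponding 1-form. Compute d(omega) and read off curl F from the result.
d(omega) = (-3*x - 8*y + z) dy ∧ dz + (-3*y + 3*z) dz ∧ dx + (4*y + 6*z) dx ∧ dy; curl F = (-3*x - 8*y + z, -3*y + 3*z, 4*y + 6*z)

d omega = sum_{i<j} (∂f_j/∂x_i - ∂f_i/∂x_j) dx_i ∧ dx_j. Under the identification (dy ∧ dz, dz ∧ dx, dx ∧ dy) ↔ (e_x, e_y, e_z), the coefficients are exactly the components of curl F. Compute:
  ∂R/∂y - ∂Q/∂z = (-6*y + z) - (3*x + 2*y) = -3*x - 8*y + z
  ∂P/∂z - ∂R/∂x = (-3*y) - (-3*z) = -3*y + 3*z
  ∂Q/∂x - ∂P/∂y = (3*z) - (-4*y - 3*z) = 4*y + 6*z.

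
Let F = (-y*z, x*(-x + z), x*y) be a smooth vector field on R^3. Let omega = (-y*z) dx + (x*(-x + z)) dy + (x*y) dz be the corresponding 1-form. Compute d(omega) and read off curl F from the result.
d(omega) = (0) dy ∧ dz + (-2*y) dz ∧ dx + (-2*x + 2*z) dx ∧ dy; curl F = (0, -2*y, -2*x + 2*z)

d omega = sum_{i<j} (∂f_j/∂x_i - ∂f_i/∂x_j) dx_i ∧ dx_j. Under the identification (dy ∧ dz, dz ∧ dx, dx ∧ dy) ↔ (e_x, e_y, e_z), the coefficients are exactly the components of curl F. Compute:
  ∂R/∂y - ∂Q/∂z = (x) - (x) = 0
  ∂P/∂z - ∂R/∂x = (-y) - (y) = -2*y
  ∂Q/∂x - ∂P/∂y = (-2*x + z) - (-z) = -2*x + 2*z.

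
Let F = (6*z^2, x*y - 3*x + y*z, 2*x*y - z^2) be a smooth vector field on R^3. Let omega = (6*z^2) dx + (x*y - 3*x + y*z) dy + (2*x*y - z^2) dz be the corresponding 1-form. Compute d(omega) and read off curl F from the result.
d(omega) = (2*x - y) dy ∧ dz + (-2*y + 12*z) dz ∧ dx + (y - 3) dx ∧ dy; curl F = (2*x - y, -2*y + 12*z, y - 3)

d omega = sum_{i<j} (∂f_j/∂x_i - ∂f_i/∂x_j) dx_i ∧ dx_j. Under the identification (dy ∧ dz, dz ∧ dx, dx ∧ dy) ↔ (e_x, e_y, e_z), the coefficients are exactly the components of curl F. Compute:
  ∂R/∂y - ∂Q/∂z = (2*x) - (y) = 2*x - y
  ∂P/∂z - ∂R/∂x = (12*z) - (2*y) = -2*y + 12*z
  ∂Q/∂x - ∂P/∂y = (y - 3) - (0) = y - 3.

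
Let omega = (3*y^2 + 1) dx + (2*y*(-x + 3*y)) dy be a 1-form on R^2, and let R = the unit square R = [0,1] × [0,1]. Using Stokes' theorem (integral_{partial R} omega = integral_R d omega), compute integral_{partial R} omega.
integral_(partial R) omega = -4

Stokes: integral_partial_R omega = integral_R d omega with d omega = (∂Q/∂x - ∂P/∂y) dx ∧ dy.
  ∂Q/∂x = -2*y
  ∂P/∂y = 6*y
  integrand = ∂Q/∂x - ∂P/∂y = -8*y.
Integrating over R: integral_0^1 integral_0^1 (-8*y) dx dy = -4.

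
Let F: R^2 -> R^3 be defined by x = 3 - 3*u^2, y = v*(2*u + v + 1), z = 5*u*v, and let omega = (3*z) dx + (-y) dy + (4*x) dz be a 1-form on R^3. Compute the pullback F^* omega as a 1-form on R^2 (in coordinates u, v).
F^* omega = (2*v*(-75*u^2 - 2*u*v - v^2 - v + 30)) du + (-60*u^3 - 4*u^2*v - 6*u*v^2 - 4*u*v + 60*u - 2*v^3 - 3*v^2 - v) dv

Using F^*(f dg) = (f ∘ F) d(g ∘ F), substitute each coordinate x_i by F_i(u, v) in f_i, and replace dx_i by d F_i = (∂F_i/∂u) du + (∂F_i/∂v) dv.
  For the x component: f_1(F) = 15*u*v; d F_1 = (-6*u) du + (0) dv
  For the y component: f_2(F) = v*(-2*u - v - 1); d F_2 = (2*v) du + (2*u + 2*v + 1) dv
  For the z component: f_3(F) = 12 - 12*u^2; d F_3 = (5*v) du + (5*u) dv
Combining and collecting du, dv coefficients:
  coeff of du: 2*v*(-75*u^2 - 2*u*v - v^2 - v + 30)
  coeff of dv: -60*u^3 - 4*u^2*v - 6*u*v^2 - 4*u*v + 60*u - 2*v^3 - 3*v^2 - v
F^* omega = (2*v*(-75*u^2 - 2*u*v - v^2 - v + 30)) du + (-60*u^3 - 4*u^2*v - 6*u*v^2 - 4*u*v + 60*u - 2*v^3 - 3*v^2 - v) dv.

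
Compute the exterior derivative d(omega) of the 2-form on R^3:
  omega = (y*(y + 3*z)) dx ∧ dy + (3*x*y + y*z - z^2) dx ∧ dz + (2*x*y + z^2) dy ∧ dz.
d(omega) = (-3*x + 5*y - z) dx ∧ dy ∧ dz

For a 2-form omega = sum_{i<j} g_{ij} dx_i ∧ dx_j, the exterior derivative is
  d(omega) = sum_{i<j} d(g_{ij}) ∧ dx_i ∧ dx_j = sum_{i<j, k} (∂g_{ij}/∂x_k) dx_k ∧ dx_i ∧ dx_j.
Expand each term, using dx_k ∧ dx_i ∧ dx_j = sgn(permutation) dx_{(a)} ∧ dx_{(b)} ∧ dx_{(c)} with (a < b < c) sorted:
  d(y*(y + 3*z)) includes (∂/∂z)(y*(y + 3*z)) dz = (3*y) dz, which multiplied by dx ∧ dy gives (3*y) dx ∧ dy ∧ dz
  d(3*x*y + y*z - z^2) includes (∂/∂y)(3*x*y + y*z - z^2) dy = (3*x + z) dy, which multiplied by dx ∧ dz gives (-3*x - z) dx ∧ dy ∧ dz
  d(2*x*y + z^2) includes (∂/∂x)(2*x*y + z^2) dx = (2*y) dx, which multiplied by dy ∧ dz gives (2*y) dx ∧ dy ∧ dz
Collecting like 3-forms: d(omega) = (-3*x + 5*y - z) dx ∧ dy ∧ dz.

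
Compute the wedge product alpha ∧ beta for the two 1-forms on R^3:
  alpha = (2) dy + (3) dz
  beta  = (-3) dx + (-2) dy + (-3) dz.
alpha ∧ beta = (6) dx ∧ dy + (9) dx ∧ dz

Distribute the wedge, using dx_i ∧ dx_j = -dx_j ∧ dx_i and dx_i ∧ dx_i = 0. For each pair (i, j) with i < j, the coefficient of dx_i ∧ dx_j in alpha ∧ beta is (alpha_i * beta_j - alpha_j * beta_i). Collecting: alpha ∧ beta = (6) dx ∧ dy + (9) dx ∧ dz.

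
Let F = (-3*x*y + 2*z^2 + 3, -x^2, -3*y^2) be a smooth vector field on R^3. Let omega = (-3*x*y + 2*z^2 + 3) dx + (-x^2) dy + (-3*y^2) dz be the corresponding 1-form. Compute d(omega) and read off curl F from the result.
d(omega) = (-6*y) dy ∧ dz + (4*z) dz ∧ dx + (x) dx ∧ dy; curl F = (-6*y, 4*z, x)

d omega = sum_{i<j} (∂f_j/∂x_i - ∂f_i/∂x_j) dx_i ∧ dx_j. Under the identification (dy ∧ dz, dz ∧ dx, dx ∧ dy) ↔ (e_x, e_y, e_z), the coefficients are exactly the components of curl F. Compute:
  ∂R/∂y - ∂Q/∂z = (-6*y) - (0) = -6*y
  ∂P/∂z - ∂R/∂x = (4*z) - (0) = 4*z
  ∂Q/∂x - ∂P/∂y = (-2*x) - (-3*x) = x.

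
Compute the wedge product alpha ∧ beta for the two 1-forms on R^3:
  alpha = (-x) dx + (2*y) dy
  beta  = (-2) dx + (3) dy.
alpha ∧ beta = (-3*x + 4*y) dx ∧ dy

Distribute the wedge, using dx_i ∧ dx_j = -dx_j ∧ dx_i and dx_i ∧ dx_i = 0. For each pair (i, j) with i < j, the coefficient of dx_i ∧ dx_j in alpha ∧ beta is (alpha_i * beta_j - alpha_j * beta_i). Collecting: alpha ∧ beta = (-3*x + 4*y) dx ∧ dy.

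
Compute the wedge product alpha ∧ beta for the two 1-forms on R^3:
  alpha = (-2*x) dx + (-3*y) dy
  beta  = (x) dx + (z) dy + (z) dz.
alpha ∧ beta = (x*(3*y - 2*z)) dx ∧ dy + (-2*x*z) dx ∧ dz + (-3*y*z) dy ∧ dz

Distribute the wedge, using dx_i ∧ dx_j = -dx_j ∧ dx_i and dx_i ∧ dx_i = 0. For each pair (i, j) with i < j, the coefficient of dx_i ∧ dx_j in alpha ∧ beta is (alpha_i * beta_j - alpha_j * beta_i). Collecting: alpha ∧ beta = (x*(3*y - 2*z)) dx ∧ dy + (-2*x*z) dx ∧ dz + (-3*y*z) dy ∧ dz.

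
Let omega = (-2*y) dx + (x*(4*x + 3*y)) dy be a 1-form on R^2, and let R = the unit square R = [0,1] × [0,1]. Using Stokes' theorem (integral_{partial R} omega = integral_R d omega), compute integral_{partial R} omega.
integral_(partial R) omega = 15/2

Stokes: integral_partial_R omega = integral_R d omega with d omega = (∂Q/∂x - ∂P/∂y) dx ∧ dy.
  ∂Q/∂x = 8*x + 3*y
  ∂P/∂y = -2
  integrand = ∂Q/∂x - ∂P/∂y = 8*x + 3*y + 2.
Integrating over R: integral_0^1 integral_0^1 (8*x + 3*y + 2) dx dy = 15/2.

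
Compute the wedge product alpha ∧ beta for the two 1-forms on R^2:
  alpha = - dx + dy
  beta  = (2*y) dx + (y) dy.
alpha ∧ beta = (-3*y) dx ∧ dy

Distribute the wedge, using dx_i ∧ dx_j = -dx_j ∧ dx_i and dx_i ∧ dx_i = 0. For each pair (i, j) with i < j, the coefficient of dx_i ∧ dx_j in alpha ∧ beta is (alpha_i * beta_j - alpha_j * beta_i). Collecting: alpha ∧ beta = (-3*y) dx ∧ dy.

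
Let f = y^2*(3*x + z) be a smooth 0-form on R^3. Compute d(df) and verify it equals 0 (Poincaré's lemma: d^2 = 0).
d(df) = 0

Step 1: df = sum_i (∂f/∂x_i) dx_i = (3*y^2) dx + (2*y*(3*x + z)) dy + (y^2) dz.
Step 2: Apply d again. Using the 1-form formula, the coefficient of dx ∧ dy in d(df) is ∂^2 f/∂x ∂y - ∂^2 f/∂y ∂x = (6*y) - (6*y) = 0 (equality of mixed partials for smooth f).
Similarly for dx ∧ dz and dy ∧ dz — all coefficients vanish. So d(df) = 0.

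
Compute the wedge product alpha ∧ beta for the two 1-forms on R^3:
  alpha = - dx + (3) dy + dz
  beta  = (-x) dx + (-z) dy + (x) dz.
alpha ∧ beta = (3*x + z) dx ∧ dy + (3*x + z) dy ∧ dz

Distribute the wedge, using dx_i ∧ dx_j = -dx_j ∧ dx_i and dx_i ∧ dx_i = 0. For each pair (i, j) with i < j, the coefficient of dx_i ∧ dx_j in alpha ∧ beta is (alpha_i * beta_j - alpha_j * beta_i). Collecting: alpha ∧ beta = (3*x + z) dx ∧ dy + (3*x + z) dy ∧ dz.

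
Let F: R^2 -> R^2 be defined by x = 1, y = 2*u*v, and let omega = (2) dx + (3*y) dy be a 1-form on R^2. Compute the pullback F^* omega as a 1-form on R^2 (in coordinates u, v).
F^* omega = (12*u*v^2) du + (12*u^2*v) dv

Using F^*(f dg) = (f ∘ F) d(g ∘ F), substitute each coordinate x_i by F_i(u, v) in f_i, and replace dx_i by d F_i = (∂F_i/∂u) du + (∂F_i/∂v) dv.
  For the x component: f_1(F) = 2; d F_1 = (0) du + (0) dv
  For the y component: f_2(F) = 6*u*v; d F_2 = (2*v) du + (2*u) dv
Combining and collecting du, dv coefficients:
  coeff of du: 12*u*v^2
  coeff of dv: 12*u^2*v
F^* omega = (12*u*v^2) du + (12*u^2*v) dv.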